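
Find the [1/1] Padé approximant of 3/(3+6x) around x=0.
1/(2*x + 1)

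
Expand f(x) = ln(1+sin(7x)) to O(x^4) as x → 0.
7*x - 49*x**2/2 + 343*x**3/6 + O(x**4)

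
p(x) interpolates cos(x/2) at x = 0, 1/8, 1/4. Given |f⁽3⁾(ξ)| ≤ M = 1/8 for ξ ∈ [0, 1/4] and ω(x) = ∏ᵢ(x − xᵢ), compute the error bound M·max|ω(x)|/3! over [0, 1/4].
sqrt(3)/110592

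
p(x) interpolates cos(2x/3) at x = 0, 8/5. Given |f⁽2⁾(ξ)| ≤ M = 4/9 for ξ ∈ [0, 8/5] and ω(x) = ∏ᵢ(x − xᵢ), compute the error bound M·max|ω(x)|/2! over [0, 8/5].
32/225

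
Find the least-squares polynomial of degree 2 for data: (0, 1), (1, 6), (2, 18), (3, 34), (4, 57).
32/35 + (18/7)x + (20/7)x²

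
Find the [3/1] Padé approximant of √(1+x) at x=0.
(-x**3/64 + 3*x**2/16 + 9*x/8 + 1)/(5*x/8 + 1)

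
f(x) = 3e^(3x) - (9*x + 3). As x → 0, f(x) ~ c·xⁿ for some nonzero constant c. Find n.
2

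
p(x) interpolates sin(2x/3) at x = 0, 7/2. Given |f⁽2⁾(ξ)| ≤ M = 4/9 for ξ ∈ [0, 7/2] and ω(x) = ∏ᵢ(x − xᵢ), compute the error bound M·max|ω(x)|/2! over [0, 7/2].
49/72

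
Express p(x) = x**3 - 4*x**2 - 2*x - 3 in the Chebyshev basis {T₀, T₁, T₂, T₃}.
(-5)T₀ + (-5/4)T₁ + (-2)T₂ + (1/4)T₃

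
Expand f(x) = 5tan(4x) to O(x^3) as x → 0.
20*x + O(x**3)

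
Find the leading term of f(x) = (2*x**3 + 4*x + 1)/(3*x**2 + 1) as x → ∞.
2*x/3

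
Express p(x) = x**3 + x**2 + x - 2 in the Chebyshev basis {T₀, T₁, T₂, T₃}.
(-3/2)T₀ + (7/4)T₁ + (1/2)T₂ + (1/4)T₃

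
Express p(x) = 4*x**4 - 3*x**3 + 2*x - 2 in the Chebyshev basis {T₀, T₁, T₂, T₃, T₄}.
(-1/2)T₀ + (-1/4)T₁ + (2)T₂ + (-3/4)T₃ + (1/2)T₄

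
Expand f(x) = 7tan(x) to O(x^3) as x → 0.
7*x + O(x**3)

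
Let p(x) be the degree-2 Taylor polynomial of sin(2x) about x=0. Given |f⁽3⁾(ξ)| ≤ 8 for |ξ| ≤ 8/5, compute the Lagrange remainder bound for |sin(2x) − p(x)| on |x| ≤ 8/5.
2048/375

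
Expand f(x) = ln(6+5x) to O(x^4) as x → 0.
log(6) + 5*x/6 - 25*x**2/72 + 125*x**3/648 + O(x**4)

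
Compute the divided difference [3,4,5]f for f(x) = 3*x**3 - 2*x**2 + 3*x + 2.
34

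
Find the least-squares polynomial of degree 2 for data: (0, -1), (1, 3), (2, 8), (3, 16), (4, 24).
-36/35 + (221/70)x + (11/14)x²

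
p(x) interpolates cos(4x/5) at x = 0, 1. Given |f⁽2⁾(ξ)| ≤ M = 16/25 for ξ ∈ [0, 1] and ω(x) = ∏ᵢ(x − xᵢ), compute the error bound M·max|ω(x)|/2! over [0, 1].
2/25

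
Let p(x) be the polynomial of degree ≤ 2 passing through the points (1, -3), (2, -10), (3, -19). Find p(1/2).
-1/4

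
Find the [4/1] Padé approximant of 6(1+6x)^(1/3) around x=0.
(32*x**4 - 128*x**3/5 + 144*x**2/5 + 192*x/5 + 6)/(22*x/5 + 1)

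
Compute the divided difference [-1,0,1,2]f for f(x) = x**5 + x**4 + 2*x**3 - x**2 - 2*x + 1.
9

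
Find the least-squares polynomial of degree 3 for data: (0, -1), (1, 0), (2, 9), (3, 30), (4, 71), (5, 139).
-71/63 + (167/378)x + (1/252)x² + (119/108)x³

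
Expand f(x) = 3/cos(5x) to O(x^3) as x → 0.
3 + 75*x**2/2 + O(x**3)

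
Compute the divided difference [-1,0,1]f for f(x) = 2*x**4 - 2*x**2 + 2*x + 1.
0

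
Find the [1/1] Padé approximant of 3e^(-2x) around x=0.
(3 - 3*x)/(x + 1)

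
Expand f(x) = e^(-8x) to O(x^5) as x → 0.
1 - 8*x + 32*x**2 - 256*x**3/3 + 512*x**4/3 + O(x**5)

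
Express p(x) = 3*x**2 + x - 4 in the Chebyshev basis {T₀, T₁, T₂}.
(-5/2)T₀ + T₁ + (3/2)T₂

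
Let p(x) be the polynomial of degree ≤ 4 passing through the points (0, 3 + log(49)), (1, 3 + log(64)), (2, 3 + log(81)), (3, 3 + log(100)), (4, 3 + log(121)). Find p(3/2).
3 + log(36*11**(3/64)*sqrt(2)*3**(13/16)*5**(11/16)*7**(59/64)/35)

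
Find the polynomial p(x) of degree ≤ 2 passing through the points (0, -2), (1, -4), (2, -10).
-2*x**2 - 2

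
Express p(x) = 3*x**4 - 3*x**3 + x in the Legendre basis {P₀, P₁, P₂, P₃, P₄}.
(3/5)P₀ + (-4/5)P₁ + (12/7)P₂ + (-6/5)P₃ + (24/35)P₄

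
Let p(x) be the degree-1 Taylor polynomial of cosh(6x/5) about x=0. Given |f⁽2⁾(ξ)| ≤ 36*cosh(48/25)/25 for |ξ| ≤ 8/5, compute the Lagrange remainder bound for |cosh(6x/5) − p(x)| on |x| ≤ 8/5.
1152*cosh(48/25)/625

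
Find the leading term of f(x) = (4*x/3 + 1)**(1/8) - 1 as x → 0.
x/6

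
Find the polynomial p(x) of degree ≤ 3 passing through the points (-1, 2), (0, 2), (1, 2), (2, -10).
-2*x**3 + 2*x + 2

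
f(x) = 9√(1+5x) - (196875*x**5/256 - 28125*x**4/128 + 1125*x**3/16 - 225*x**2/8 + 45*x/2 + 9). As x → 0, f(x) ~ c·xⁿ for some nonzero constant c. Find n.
6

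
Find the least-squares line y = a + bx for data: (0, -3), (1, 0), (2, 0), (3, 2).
a = -5/2, b = 3/2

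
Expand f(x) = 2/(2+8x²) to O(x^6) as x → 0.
1 - 4*x**2 + 16*x**4 + O(x**6)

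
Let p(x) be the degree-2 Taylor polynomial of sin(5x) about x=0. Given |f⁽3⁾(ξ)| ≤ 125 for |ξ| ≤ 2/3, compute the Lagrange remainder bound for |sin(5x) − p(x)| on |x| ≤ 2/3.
500/81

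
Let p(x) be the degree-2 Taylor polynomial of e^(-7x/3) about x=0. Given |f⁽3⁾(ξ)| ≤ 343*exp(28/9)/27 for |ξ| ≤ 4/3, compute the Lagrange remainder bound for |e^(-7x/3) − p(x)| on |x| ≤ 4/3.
10976*exp(28/9)/2187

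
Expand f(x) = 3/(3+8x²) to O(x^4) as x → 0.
1 - 8*x**2/3 + O(x**4)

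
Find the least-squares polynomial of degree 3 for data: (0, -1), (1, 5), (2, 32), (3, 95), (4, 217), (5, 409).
-59/63 + (533/378)x + (100/63)x² + (157/54)x³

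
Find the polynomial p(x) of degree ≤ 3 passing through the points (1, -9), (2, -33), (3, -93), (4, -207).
-3*x**3 - 3*x - 3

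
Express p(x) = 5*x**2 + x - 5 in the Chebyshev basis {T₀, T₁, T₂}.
(-5/2)T₀ + T₁ + (5/2)T₂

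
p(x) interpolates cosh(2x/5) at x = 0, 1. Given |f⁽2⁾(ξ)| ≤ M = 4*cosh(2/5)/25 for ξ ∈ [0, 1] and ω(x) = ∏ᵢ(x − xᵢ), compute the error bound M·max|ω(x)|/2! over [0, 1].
cosh(2/5)/50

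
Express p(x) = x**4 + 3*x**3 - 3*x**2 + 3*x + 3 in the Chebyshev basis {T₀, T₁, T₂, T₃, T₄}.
(15/8)T₀ + (21/4)T₁ - T₂ + (3/4)T₃ + (1/8)T₄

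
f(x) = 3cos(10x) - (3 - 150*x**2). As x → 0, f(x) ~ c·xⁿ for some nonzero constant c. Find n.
4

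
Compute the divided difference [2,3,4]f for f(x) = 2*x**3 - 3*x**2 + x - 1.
15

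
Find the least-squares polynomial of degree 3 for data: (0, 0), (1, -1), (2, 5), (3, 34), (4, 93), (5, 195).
1/6 + (-673/252)x + (-41/42)x² + (67/36)x³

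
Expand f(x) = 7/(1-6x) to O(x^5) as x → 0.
7 + 42*x + 252*x**2 + 1512*x**3 + 9072*x**4 + O(x**5)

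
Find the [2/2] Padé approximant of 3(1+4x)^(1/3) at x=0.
(112*x**2/9 + 14*x + 3)/(40*x**2/27 + 10*x/3 + 1)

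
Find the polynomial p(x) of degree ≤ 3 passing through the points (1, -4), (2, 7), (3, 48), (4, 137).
3*x**3 - 3*x**2 - x - 3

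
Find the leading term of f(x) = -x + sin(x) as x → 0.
-x**3/6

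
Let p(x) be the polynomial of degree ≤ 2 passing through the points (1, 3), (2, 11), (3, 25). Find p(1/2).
5/4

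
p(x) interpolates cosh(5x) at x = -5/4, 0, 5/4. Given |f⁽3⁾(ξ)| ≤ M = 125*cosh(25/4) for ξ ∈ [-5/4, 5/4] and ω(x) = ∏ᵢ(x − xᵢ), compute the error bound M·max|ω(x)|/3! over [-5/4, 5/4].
15625*sqrt(3)*cosh(25/4)/1728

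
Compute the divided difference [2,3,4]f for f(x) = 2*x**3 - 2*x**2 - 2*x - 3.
16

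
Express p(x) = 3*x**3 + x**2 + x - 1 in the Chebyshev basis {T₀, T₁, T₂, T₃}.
(-1/2)T₀ + (13/4)T₁ + (1/2)T₂ + (3/4)T₃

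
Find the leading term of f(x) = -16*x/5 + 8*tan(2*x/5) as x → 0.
64*x**3/375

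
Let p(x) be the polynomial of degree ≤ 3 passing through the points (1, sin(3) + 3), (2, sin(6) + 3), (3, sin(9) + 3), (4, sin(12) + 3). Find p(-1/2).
105*sin(3)/16 - 35*sin(12)/16 + 3 - 189*sin(6)/16 + 135*sin(9)/16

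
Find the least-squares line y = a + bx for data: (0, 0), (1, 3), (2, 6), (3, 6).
a = 3/5, b = 21/10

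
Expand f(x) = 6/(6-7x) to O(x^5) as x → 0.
1 + 7*x/6 + 49*x**2/36 + 343*x**3/216 + 2401*x**4/1296 + O(x**5)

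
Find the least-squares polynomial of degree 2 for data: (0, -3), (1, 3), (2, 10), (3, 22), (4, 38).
-92/35 + (207/70)x + (25/14)x²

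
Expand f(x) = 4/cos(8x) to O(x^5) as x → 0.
4 + 128*x**2 + 10240*x**4/3 + O(x**5)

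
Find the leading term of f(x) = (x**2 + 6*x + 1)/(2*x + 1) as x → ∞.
x/2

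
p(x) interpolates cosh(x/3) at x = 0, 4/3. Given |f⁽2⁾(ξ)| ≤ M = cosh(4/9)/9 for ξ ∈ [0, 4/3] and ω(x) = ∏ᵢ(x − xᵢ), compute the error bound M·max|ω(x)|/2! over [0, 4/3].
2*cosh(4/9)/81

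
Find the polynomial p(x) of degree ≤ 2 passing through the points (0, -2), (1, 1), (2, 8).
2*x**2 + x - 2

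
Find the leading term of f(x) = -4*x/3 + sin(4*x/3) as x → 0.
-32*x**3/81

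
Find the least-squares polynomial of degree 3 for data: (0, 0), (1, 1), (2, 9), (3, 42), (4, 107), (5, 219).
23/126 + (-425/756)x + (-86/63)x² + (221/108)x³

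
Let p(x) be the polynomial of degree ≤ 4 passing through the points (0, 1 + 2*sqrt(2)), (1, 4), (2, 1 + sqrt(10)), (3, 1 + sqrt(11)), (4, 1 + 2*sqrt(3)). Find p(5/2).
-5*sqrt(3)/64 + 3*sqrt(2)/64 + 17/32 + 15*sqrt(11)/32 + 45*sqrt(10)/64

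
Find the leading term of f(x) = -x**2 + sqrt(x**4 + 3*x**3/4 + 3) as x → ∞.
3*x/8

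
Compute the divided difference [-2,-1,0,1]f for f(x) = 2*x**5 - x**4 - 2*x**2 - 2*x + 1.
12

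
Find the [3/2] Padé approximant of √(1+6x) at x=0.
(27*x**3/4 + 81*x**2/4 + 9*x + 1)/(27*x**2/4 + 6*x + 1)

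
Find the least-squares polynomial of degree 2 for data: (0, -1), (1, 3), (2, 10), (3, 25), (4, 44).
-27/35 + (12/35)x + (19/7)x²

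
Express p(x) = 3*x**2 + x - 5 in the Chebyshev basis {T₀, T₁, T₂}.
(-7/2)T₀ + T₁ + (3/2)T₂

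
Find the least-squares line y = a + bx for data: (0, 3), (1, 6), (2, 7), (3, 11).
a = 3, b = 5/2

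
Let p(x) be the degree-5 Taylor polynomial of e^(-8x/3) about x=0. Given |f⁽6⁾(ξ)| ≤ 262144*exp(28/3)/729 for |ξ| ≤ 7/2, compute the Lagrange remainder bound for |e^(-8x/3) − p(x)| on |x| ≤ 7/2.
30118144*exp(28/3)/32805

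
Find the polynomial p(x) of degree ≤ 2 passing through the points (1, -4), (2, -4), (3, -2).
x**2 - 3*x - 2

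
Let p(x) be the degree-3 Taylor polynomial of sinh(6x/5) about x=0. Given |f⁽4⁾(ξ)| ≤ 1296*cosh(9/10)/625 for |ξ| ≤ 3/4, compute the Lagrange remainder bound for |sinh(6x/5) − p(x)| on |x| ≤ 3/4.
2187*cosh(9/10)/80000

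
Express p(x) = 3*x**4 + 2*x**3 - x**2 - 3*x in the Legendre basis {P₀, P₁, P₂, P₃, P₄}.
(4/15)P₀ + (-9/5)P₁ + (22/21)P₂ + (4/5)P₃ + (24/35)P₄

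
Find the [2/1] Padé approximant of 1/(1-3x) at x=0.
1/(1 - 3*x)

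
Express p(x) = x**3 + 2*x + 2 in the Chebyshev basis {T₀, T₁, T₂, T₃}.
(2)T₀ + (11/4)T₁ + (1/4)T₃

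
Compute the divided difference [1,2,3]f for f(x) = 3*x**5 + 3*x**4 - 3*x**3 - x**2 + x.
326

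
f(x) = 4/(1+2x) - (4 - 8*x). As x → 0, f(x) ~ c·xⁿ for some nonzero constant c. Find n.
2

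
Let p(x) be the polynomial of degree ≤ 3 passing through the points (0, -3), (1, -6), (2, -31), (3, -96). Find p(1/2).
-23/8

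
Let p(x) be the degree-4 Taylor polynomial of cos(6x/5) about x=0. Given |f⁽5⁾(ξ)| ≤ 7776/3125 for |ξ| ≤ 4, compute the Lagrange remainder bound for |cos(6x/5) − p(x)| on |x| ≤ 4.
331776/15625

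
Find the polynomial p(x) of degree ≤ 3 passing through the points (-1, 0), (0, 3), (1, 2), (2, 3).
x**3 - 2*x**2 + 3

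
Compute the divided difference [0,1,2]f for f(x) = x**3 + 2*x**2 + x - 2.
5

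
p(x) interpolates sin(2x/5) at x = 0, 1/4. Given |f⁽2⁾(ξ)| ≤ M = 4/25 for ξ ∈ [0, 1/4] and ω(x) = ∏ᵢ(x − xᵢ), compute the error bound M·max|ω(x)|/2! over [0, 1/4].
1/800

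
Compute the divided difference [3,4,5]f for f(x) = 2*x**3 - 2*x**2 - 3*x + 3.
22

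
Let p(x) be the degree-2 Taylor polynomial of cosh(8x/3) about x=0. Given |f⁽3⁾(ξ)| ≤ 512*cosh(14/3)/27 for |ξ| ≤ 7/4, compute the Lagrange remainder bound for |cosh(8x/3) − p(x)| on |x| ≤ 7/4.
1372*cosh(14/3)/81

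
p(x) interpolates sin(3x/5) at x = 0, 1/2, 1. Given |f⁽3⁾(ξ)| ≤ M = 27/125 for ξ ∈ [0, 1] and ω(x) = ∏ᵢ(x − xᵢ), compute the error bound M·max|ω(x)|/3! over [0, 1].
sqrt(3)/1000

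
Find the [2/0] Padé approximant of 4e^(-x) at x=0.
2*x**2 - 4*x + 4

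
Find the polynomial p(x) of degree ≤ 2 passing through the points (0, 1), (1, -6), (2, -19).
-3*x**2 - 4*x + 1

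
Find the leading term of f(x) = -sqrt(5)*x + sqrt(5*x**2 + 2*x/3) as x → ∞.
sqrt(5)/15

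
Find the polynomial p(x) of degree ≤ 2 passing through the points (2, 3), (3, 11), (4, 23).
2*x**2 - 2*x - 1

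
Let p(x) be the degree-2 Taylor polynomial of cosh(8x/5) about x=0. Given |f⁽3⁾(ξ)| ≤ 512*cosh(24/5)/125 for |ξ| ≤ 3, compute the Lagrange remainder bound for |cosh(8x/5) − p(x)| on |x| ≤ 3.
2304*cosh(24/5)/125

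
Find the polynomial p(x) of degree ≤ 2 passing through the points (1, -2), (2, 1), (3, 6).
x**2 - 3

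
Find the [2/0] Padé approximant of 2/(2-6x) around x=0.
9*x**2 + 3*x + 1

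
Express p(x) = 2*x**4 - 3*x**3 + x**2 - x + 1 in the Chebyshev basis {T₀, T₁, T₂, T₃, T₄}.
(9/4)T₀ + (-13/4)T₁ + (3/2)T₂ + (-3/4)T₃ + (1/4)T₄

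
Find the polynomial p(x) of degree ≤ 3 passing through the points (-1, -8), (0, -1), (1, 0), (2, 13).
3*x**3 - 3*x**2 + x - 1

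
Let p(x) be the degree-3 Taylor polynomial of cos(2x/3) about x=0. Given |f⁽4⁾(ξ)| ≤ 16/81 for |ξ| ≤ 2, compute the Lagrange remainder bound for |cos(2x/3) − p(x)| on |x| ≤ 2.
32/243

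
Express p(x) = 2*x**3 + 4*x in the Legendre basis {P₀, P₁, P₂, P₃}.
(26/5)P₁ + (4/5)P₃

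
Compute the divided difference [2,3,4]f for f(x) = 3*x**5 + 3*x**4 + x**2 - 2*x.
1021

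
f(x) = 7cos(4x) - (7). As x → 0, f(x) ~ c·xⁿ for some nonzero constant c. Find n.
2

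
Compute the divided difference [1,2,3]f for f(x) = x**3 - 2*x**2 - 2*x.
4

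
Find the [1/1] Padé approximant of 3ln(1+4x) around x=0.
12*x/(2*x + 1)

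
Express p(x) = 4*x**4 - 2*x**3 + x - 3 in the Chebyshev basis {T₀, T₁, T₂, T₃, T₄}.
(-3/2)T₀ + (-1/2)T₁ + (2)T₂ + (-1/2)T₃ + (1/2)T₄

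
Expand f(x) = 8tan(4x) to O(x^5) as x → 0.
32*x + 512*x**3/3 + O(x**5)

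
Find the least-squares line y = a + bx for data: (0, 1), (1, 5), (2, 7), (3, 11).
a = 6/5, b = 16/5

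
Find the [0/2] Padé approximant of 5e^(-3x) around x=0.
5/(9*x**2/2 + 3*x + 1)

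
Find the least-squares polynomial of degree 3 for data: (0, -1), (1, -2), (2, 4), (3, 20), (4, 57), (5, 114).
-59/63 + (-979/378)x + (37/63)x² + (49/54)x³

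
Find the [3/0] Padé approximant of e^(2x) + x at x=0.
4*x**3/3 + 2*x**2 + 3*x + 1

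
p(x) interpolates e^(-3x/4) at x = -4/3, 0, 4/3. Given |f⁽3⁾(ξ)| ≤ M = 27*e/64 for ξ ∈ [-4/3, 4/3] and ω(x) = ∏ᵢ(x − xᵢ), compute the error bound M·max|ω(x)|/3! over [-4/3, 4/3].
sqrt(3)*e/27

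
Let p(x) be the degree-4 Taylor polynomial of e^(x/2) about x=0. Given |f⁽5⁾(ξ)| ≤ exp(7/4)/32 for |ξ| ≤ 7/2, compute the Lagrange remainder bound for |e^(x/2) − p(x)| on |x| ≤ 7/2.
16807*exp(7/4)/122880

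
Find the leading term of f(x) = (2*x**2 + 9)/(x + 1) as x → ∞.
2*x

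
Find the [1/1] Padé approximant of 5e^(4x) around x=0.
(10*x + 5)/(1 - 2*x)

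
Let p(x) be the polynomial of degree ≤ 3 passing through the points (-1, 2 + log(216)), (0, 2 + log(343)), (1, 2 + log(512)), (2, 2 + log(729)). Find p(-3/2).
2 + log(21233664*2**(3/8)*3**(11/16)*7**(7/16)/823543)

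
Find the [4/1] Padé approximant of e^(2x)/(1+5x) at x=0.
(13574*x**4/18855 + 8312*x**3/6285 + 4194*x**2/2095 + 12566*x/6285 + 1)/(31421*x/6285 + 1)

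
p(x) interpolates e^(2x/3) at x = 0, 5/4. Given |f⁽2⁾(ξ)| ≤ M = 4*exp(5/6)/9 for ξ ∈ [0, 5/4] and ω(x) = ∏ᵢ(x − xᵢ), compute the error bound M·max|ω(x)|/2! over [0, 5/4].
25*exp(5/6)/288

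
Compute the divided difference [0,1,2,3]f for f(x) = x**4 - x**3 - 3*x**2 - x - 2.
5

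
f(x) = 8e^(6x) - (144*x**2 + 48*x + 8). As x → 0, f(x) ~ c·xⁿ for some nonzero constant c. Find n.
3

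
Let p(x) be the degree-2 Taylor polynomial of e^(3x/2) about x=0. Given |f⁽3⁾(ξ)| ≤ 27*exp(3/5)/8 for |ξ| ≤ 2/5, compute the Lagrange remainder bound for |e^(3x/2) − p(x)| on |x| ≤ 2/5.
9*exp(3/5)/250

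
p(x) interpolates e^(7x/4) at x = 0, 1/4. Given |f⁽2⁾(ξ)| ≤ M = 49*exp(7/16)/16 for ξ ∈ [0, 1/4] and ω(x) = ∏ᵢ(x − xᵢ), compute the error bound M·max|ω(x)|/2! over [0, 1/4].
49*exp(7/16)/2048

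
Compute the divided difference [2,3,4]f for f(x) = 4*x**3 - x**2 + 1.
35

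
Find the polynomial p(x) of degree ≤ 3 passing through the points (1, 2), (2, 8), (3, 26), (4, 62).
x**3 - x + 2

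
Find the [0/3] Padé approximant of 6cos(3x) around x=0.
6/(9*x**2/2 + 1)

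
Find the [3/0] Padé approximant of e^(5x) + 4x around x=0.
125*x**3/6 + 25*x**2/2 + 9*x + 1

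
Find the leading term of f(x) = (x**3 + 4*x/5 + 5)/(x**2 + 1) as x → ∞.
x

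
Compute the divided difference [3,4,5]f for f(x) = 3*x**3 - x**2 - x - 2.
35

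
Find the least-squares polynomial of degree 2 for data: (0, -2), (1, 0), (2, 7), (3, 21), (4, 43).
-59/35 + (-163/70)x + (47/14)x²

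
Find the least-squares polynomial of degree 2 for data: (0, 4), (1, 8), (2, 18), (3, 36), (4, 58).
136/35 + (36/35)x + (22/7)x²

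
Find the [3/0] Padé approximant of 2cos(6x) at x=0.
2 - 36*x**2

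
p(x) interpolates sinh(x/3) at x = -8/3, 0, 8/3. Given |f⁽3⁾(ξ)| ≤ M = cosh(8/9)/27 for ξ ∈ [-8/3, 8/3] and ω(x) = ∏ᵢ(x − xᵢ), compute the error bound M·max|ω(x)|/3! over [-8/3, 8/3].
512*sqrt(3)*cosh(8/9)/19683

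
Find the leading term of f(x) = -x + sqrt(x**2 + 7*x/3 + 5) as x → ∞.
7/6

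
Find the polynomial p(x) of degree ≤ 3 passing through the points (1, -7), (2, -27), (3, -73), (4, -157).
-2*x**3 - x**2 - 3*x - 1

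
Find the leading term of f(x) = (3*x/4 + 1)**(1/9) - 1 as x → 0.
x/12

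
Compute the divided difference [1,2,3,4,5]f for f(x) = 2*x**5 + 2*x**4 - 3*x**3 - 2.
32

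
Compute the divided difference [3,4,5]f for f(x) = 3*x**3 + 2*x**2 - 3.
38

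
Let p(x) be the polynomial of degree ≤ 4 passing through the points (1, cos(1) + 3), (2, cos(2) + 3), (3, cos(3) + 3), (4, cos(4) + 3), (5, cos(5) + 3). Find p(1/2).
189*cos(3)/64 + 35*cos(5)/128 - 45*cos(4)/32 + 315*cos(1)/128 - 105*cos(2)/32 + 3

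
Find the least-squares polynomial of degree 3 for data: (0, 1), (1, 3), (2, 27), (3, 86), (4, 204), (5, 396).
107/126 + (-101/108)x + (157/252)x² + (83/27)x³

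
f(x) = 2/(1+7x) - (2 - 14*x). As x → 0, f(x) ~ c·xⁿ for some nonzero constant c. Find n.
2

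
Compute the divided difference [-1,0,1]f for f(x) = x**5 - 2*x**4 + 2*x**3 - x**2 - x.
-3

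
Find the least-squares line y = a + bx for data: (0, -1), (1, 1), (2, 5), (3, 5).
a = -4/5, b = 11/5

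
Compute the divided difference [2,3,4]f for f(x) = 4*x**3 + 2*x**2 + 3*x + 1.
38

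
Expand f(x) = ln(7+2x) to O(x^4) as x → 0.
log(7) + 2*x/7 - 2*x**2/49 + 8*x**3/1029 + O(x**4)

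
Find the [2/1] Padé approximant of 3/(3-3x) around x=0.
1/(1 - x)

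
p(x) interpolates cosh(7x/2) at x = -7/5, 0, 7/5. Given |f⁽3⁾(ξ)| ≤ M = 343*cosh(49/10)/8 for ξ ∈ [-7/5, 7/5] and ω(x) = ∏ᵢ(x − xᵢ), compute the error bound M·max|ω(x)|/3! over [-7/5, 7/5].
117649*sqrt(3)*cosh(49/10)/27000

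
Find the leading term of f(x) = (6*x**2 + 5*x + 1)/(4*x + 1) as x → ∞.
3*x/2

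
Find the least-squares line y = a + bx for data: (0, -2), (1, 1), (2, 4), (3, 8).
a = -11/5, b = 33/10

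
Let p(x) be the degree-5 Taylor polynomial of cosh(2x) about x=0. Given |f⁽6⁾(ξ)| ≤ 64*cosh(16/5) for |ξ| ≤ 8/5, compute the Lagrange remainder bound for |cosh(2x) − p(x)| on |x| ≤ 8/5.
1048576*cosh(16/5)/703125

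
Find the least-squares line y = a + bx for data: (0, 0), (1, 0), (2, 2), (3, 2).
a = -1/5, b = 4/5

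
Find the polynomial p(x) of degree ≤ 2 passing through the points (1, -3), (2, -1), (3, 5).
2*x**2 - 4*x - 1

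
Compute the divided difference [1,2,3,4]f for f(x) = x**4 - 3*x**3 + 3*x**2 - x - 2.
7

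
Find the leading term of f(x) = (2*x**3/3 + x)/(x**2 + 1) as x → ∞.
2*x/3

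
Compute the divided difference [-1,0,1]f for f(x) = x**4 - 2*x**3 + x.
1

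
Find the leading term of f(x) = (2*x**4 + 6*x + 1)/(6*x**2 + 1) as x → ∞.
x**2/3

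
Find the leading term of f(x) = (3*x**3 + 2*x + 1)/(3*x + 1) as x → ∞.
x**2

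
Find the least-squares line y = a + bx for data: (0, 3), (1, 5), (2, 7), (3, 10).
a = 14/5, b = 23/10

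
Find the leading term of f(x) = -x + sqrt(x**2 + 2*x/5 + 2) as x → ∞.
1/5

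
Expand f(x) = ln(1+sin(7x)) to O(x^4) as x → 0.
7*x - 49*x**2/2 + 343*x**3/6 + O(x**4)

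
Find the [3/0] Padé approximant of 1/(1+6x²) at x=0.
1 - 6*x**2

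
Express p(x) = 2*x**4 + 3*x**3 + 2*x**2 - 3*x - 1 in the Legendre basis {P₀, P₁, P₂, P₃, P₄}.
(1/15)P₀ + (-6/5)P₁ + (52/21)P₂ + (6/5)P₃ + (16/35)P₄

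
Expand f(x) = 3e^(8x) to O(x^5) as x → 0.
3 + 24*x + 96*x**2 + 256*x**3 + 512*x**4 + O(x**5)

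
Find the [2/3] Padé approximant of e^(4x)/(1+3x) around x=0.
(20*x**2/13 + 134*x/65 + 1)/(692*x**3/195 - 294*x**2/65 + 69*x/65 + 1)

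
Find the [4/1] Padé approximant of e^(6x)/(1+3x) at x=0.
(162*x**4/5 + 72*x**3/5 + 54*x**2/5 + 18*x/5 + 1)/(3*x/5 + 1)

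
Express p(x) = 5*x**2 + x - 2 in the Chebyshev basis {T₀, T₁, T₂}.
(1/2)T₀ + T₁ + (5/2)T₂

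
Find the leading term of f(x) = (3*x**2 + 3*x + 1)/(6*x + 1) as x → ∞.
x/2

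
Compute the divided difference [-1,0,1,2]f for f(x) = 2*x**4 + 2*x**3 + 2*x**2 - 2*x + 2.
6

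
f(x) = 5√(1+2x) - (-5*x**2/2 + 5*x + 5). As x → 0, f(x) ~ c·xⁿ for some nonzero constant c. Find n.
3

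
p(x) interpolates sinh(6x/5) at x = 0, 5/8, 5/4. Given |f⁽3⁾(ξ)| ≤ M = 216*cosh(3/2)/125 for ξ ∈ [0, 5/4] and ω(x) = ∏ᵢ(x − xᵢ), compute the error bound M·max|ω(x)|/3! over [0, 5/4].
sqrt(3)*cosh(3/2)/64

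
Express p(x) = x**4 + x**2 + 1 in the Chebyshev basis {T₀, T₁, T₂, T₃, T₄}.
(15/8)T₀ + T₂ + (1/8)T₄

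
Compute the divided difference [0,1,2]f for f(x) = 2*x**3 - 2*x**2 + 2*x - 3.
4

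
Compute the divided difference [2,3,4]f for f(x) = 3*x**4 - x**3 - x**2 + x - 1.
155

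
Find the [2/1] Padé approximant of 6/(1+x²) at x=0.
6 - 6*x**2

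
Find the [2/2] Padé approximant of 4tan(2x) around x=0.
8*x/(1 - 4*x**2/3)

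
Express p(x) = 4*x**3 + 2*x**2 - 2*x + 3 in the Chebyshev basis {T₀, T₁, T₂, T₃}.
(4)T₀ + T₁ + T₂ + T₃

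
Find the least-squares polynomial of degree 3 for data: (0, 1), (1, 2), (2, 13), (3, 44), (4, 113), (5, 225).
23/21 + (-11/126)x + (-97/84)x² + (73/36)x³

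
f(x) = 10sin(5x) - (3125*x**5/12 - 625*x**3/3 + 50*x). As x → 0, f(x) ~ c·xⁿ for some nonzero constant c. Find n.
7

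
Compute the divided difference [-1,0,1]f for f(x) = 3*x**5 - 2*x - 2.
0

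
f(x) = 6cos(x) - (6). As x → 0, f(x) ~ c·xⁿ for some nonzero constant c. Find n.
2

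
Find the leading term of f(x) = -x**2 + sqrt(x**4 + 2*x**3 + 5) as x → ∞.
x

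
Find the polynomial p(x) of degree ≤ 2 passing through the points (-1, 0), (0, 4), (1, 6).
-x**2 + 3*x + 4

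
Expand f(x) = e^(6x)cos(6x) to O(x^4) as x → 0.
1 + 6*x - 72*x**3 + O(x**4)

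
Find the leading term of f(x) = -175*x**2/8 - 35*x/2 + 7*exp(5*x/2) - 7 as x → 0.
875*x**3/48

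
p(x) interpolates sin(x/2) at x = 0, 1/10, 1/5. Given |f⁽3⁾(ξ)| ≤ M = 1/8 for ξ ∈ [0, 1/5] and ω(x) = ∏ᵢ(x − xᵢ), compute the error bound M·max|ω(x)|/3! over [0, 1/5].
sqrt(3)/216000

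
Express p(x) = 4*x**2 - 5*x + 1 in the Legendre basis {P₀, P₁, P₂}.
(7/3)P₀ + (-5)P₁ + (8/3)P₂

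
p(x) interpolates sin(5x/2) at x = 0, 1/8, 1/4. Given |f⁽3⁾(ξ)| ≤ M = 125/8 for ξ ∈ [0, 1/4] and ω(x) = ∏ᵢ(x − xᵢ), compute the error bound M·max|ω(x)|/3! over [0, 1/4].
125*sqrt(3)/110592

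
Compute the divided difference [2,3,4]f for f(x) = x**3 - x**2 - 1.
8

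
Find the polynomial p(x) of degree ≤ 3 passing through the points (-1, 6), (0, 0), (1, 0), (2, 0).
-x**3 + 3*x**2 - 2*x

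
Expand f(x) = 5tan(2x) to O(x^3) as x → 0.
10*x + O(x**3)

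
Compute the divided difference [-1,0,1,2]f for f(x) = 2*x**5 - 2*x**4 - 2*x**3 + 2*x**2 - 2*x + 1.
4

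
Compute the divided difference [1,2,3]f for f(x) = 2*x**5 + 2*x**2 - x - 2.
182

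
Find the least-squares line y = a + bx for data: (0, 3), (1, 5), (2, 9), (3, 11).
a = 14/5, b = 14/5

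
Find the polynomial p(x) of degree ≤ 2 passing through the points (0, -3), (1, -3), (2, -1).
x**2 - x - 3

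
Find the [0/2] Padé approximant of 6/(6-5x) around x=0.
1/(1 - 5*x/6)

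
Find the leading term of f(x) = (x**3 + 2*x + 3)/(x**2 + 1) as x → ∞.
x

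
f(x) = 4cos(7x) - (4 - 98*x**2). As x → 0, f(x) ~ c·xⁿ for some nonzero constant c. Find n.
4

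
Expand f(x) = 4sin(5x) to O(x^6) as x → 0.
20*x - 250*x**3/3 + 625*x**5/6 + O(x**6)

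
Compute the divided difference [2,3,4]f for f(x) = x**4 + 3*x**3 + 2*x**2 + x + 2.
84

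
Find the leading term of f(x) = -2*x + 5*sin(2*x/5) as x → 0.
-4*x**3/75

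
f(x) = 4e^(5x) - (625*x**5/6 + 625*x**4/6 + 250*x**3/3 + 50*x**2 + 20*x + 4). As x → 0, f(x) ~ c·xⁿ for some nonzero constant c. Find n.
6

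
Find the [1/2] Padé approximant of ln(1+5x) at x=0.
5*x/(-25*x**2/12 + 5*x/2 + 1)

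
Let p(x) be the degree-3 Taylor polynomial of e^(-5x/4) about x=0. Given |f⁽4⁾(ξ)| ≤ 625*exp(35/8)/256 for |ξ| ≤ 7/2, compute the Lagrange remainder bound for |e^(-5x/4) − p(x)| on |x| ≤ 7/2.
1500625*exp(35/8)/98304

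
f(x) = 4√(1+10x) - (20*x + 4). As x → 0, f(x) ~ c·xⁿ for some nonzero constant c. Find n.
2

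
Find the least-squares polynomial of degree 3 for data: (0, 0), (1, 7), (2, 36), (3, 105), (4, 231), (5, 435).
-11/126 + (293/108)x + (193/126)x² + (331/108)x³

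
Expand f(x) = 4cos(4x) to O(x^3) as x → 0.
4 - 32*x**2 + O(x**3)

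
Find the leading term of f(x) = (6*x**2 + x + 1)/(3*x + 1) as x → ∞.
2*x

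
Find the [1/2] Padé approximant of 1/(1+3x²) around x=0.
1/(3*x**2 + 1)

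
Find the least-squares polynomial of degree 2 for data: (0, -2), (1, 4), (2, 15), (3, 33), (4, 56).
-68/35 + (39/14)x + (41/14)x²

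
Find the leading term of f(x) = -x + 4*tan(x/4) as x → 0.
x**3/48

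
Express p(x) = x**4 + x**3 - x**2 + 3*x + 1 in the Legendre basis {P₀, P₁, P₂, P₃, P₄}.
(13/15)P₀ + (18/5)P₁ + (-2/21)P₂ + (2/5)P₃ + (8/35)P₄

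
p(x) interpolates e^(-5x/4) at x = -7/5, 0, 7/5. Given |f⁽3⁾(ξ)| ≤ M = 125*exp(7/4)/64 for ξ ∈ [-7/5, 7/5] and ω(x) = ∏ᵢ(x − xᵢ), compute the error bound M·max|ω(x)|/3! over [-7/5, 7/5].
343*sqrt(3)*exp(7/4)/1728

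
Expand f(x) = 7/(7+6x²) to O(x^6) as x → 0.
1 - 6*x**2/7 + 36*x**4/49 + O(x**6)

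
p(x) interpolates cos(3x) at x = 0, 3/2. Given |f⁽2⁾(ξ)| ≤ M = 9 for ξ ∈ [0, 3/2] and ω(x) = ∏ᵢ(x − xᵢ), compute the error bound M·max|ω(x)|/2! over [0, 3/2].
81/32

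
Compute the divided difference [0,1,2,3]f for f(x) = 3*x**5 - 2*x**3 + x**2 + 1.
73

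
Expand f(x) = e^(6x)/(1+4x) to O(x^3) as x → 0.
1 + 2*x + 10*x**2 + O(x**3)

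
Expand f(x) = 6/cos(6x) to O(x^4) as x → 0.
6 + 108*x**2 + O(x**4)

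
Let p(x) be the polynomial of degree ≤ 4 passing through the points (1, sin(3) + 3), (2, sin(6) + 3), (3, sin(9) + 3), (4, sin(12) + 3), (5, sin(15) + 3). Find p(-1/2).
1155*sin(3)/128 + 315*sin(15)/128 + 3 - 693*sin(6)/32 - 385*sin(12)/32 + 1485*sin(9)/64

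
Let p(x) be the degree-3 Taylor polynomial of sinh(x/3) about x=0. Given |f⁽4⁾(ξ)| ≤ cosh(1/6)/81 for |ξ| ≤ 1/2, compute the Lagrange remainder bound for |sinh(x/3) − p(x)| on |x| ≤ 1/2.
cosh(1/6)/31104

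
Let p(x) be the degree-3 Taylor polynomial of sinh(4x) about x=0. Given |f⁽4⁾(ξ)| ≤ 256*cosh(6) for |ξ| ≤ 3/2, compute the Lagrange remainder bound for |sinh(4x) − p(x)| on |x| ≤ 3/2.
54*cosh(6)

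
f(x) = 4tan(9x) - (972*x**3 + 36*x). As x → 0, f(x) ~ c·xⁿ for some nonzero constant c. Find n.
5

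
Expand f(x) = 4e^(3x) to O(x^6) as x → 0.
4 + 12*x + 18*x**2 + 18*x**3 + 27*x**4/2 + 81*x**5/10 + O(x**6)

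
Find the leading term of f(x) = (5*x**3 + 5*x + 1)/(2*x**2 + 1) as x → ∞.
5*x/2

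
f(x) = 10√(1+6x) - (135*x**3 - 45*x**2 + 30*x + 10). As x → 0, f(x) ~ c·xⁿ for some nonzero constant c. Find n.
4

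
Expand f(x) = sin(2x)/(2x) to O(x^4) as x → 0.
1 - 2*x**2/3 + O(x**4)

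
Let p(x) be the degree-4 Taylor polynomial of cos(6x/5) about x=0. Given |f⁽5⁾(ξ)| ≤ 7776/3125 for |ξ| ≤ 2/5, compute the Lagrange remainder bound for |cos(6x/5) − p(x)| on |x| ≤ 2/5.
10368/48828125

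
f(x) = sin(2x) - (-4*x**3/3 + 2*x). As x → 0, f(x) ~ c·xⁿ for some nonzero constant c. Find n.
5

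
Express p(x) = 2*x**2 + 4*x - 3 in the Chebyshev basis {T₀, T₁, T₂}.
(-2)T₀ + (4)T₁ + T₂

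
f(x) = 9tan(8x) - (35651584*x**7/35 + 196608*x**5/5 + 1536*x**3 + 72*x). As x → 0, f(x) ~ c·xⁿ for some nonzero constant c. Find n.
9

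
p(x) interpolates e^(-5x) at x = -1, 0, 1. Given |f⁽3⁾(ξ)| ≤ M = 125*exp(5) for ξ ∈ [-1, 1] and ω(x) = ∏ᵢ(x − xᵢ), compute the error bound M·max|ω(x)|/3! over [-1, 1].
125*sqrt(3)*exp(5)/27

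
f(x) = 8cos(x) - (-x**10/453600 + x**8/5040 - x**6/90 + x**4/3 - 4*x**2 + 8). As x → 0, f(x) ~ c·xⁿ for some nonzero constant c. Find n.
12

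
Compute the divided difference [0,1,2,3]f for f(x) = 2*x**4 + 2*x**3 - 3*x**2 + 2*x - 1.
14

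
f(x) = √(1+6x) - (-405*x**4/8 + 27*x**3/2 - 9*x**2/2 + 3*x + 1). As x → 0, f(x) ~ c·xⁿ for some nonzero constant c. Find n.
5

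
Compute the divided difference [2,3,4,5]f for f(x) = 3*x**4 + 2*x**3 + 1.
44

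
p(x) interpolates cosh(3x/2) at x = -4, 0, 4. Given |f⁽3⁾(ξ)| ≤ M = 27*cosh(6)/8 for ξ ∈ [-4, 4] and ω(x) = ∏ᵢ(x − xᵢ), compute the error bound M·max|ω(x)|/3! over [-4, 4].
8*sqrt(3)*cosh(6)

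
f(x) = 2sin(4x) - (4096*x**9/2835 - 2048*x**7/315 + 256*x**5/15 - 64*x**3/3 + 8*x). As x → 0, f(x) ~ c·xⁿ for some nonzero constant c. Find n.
11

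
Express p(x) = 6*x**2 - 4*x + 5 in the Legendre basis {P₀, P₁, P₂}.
(7)P₀ + (-4)P₁ + (4)P₂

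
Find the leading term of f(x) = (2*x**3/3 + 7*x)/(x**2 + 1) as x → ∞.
2*x/3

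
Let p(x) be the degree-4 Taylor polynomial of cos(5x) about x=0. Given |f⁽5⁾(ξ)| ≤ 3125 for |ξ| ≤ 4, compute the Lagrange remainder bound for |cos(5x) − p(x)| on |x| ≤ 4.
80000/3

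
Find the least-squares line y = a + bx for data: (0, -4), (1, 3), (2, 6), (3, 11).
a = -16/5, b = 24/5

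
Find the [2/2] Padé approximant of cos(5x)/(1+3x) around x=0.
(-425*x**2/84 - 25*x/14 + 1)/(25*x**2/12 + 17*x/14 + 1)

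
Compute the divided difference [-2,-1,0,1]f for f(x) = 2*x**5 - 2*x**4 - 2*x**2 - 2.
14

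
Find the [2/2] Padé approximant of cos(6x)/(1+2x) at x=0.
(-99*x**2/7 - 3*x/7 + 1)/(3*x**2 + 11*x/7 + 1)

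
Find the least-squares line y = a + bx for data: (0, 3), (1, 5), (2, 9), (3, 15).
a = 2, b = 4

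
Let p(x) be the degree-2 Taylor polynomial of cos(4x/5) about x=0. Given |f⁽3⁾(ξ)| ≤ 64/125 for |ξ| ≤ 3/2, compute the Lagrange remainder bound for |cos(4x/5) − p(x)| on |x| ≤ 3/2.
36/125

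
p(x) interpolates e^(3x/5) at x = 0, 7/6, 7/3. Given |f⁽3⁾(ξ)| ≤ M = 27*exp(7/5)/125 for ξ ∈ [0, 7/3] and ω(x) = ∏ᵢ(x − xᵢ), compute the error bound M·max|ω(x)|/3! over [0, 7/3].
343*sqrt(3)*exp(7/5)/27000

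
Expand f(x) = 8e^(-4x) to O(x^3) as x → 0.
8 - 32*x + 64*x**2 + O(x**3)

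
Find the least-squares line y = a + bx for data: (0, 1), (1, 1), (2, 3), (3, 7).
a = 0, b = 2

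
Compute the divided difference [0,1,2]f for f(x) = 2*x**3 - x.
6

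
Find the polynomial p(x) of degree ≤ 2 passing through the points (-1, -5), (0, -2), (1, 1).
3*x - 2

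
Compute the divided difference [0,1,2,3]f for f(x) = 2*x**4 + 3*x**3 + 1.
15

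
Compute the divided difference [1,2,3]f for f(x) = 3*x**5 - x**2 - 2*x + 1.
269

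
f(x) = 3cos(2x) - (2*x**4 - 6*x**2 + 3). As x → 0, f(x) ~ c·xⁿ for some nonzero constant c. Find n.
6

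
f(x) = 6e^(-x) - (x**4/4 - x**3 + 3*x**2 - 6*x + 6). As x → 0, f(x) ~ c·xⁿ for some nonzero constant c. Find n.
5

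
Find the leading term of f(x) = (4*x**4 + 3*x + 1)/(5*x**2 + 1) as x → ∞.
4*x**2/5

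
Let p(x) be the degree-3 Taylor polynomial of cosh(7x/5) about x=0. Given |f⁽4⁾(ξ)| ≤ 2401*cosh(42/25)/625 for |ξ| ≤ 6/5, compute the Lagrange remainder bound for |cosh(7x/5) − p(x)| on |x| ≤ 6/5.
129654*cosh(42/25)/390625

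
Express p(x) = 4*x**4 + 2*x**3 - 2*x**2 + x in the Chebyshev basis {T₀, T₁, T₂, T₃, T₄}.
(1/2)T₀ + (5/2)T₁ + T₂ + (1/2)T₃ + (1/2)T₄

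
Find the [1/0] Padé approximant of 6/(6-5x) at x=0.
5*x/6 + 1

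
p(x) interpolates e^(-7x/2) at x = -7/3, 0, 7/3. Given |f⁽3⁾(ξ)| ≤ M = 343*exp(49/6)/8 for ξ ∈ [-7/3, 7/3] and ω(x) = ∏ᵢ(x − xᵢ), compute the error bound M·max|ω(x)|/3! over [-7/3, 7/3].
117649*sqrt(3)*exp(49/6)/5832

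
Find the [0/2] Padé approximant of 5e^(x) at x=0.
5/(x**2/2 - x + 1)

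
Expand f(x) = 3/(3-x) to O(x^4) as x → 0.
1 + x/3 + x**2/9 + x**3/27 + O(x**4)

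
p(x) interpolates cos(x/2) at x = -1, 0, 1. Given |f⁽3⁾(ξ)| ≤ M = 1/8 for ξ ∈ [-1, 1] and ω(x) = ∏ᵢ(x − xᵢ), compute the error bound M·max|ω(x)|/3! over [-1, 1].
sqrt(3)/216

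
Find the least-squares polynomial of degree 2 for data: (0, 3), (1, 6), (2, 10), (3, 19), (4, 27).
103/35 + (127/70)x + (15/14)x²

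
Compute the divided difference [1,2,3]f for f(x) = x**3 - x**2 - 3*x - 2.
5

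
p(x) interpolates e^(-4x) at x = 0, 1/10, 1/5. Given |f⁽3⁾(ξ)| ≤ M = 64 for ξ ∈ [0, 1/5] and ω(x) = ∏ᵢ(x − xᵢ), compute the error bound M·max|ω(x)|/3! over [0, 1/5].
8*sqrt(3)/3375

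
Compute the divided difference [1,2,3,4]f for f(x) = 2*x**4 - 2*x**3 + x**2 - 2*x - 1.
18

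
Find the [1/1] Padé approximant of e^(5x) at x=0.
(5*x/2 + 1)/(1 - 5*x/2)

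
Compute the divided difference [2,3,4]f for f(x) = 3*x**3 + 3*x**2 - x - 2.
30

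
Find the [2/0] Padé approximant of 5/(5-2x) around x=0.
4*x**2/25 + 2*x/5 + 1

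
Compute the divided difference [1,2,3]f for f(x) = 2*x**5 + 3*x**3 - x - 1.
198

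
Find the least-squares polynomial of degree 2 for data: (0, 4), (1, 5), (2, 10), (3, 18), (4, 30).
139/35 + (-9/14)x + (25/14)x²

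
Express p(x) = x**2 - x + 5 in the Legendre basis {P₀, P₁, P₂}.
(16/3)P₀ - P₁ + (2/3)P₂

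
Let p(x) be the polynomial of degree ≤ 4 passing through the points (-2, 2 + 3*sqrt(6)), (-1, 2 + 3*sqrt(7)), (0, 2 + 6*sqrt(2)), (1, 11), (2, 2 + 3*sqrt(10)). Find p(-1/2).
-15*sqrt(6)/128 + 9*sqrt(10)/128 + 19/32 + 45*sqrt(7)/32 + 135*sqrt(2)/32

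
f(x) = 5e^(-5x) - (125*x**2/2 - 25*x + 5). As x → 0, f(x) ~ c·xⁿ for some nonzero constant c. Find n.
3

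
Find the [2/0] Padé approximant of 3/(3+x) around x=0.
x**2/9 - x/3 + 1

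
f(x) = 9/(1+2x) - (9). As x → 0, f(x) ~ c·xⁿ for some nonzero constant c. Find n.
1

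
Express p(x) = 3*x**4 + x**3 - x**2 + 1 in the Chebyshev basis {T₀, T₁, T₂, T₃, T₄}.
(13/8)T₀ + (3/4)T₁ + T₂ + (1/4)T₃ + (3/8)T₄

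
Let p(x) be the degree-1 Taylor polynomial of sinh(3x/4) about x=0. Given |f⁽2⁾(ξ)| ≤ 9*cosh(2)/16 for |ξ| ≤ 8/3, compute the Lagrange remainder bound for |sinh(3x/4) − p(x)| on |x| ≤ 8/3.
2*cosh(2)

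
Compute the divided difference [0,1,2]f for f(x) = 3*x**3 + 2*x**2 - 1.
11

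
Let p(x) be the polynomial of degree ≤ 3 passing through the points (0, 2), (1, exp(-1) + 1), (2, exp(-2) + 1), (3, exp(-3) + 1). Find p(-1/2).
(-35*exp(2) - 5 + 21*e + 51*exp(3))*exp(-3)/16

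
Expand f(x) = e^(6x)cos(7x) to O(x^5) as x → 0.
1 + 6*x - 13*x**2/2 - 111*x**3 - 6887*x**4/24 + O(x**5)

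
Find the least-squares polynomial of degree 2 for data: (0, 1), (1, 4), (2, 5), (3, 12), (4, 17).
43/35 + (8/7)x + (5/7)x²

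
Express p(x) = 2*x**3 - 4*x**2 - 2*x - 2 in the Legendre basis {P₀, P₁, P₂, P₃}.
(-10/3)P₀ + (-4/5)P₁ + (-8/3)P₂ + (4/5)P₃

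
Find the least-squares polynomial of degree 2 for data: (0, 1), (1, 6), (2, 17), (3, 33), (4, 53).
4/5 + (31/10)x + (5/2)x²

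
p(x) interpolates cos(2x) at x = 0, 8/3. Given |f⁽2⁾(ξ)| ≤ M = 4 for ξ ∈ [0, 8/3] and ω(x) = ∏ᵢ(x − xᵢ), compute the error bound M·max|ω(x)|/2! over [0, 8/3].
32/9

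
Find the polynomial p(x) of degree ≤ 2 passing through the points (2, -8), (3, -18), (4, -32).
-2*x**2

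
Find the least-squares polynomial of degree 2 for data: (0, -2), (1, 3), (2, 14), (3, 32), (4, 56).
-69/35 + (23/14)x + (45/14)x²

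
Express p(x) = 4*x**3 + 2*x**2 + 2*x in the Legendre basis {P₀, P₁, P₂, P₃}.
(2/3)P₀ + (22/5)P₁ + (4/3)P₂ + (8/5)P₃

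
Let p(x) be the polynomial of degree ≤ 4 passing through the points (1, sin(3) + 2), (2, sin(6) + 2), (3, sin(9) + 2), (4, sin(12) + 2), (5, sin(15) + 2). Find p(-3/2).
2 + 3003*sin(3)/128 + 1155*sin(15)/128 - 2145*sin(6)/32 - 1365*sin(12)/32 + 5005*sin(9)/64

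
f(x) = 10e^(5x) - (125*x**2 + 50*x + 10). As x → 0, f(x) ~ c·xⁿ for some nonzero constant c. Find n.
3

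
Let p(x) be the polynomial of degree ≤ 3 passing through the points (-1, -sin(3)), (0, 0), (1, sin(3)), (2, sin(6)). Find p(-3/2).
-7*sin(3)/8 - 5*sin(6)/16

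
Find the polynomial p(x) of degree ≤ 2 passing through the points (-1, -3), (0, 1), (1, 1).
-2*x**2 + 2*x + 1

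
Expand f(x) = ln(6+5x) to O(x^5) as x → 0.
log(6) + 5*x/6 - 25*x**2/72 + 125*x**3/648 - 625*x**4/5184 + O(x**5)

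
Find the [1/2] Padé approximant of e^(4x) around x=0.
(4*x/3 + 1)/(8*x**2/3 - 8*x/3 + 1)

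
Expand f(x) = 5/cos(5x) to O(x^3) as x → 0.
5 + 125*x**2/2 + O(x**3)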